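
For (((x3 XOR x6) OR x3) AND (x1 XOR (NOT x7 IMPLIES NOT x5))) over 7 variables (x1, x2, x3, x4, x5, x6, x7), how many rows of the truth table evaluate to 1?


Formula: (((x3 XOR x6) OR x3) AND (x1 XOR (NOT x7 IMPLIES NOT x5))) over 7 vars (128 rows)
Evaluate each row (x1, x2, x3, x4, x5, x6, x7 as bits, MSB first):
  row 0 [0000000]: (((0 XOR 0) OR 0) AND (0 XOR (NOT 0 IMPLIES NOT 0))) -> 0
  row 1 [0000001]: (((0 XOR 0) OR 0) AND (0 XOR (NOT 1 IMPLIES NOT 0))) -> 0
  row 2 [0000010]: (((0 XOR 1) OR 0) AND (0 XOR (NOT 0 IMPLIES NOT 0))) -> 1
  row 3 [0000011]: (((0 XOR 1) OR 0) AND (0 XOR (NOT 1 IMPLIES NOT 0))) -> 1
  row 4 [0000100]: (((0 XOR 0) OR 0) AND (0 XOR (NOT 0 IMPLIES NOT 1))) -> 0
  (every remaining row is evaluated the same way; all 128 results are listed next)
Full result column, 8 rows per line (x1,x2,x3,x4 fixed per line; x5,x6,x7 runs 000..111 left to right):
  rows 0-7 [x1,x2,x3,x4=0000]: 00110001  (ones: 3)
  rows 8-15 [x1,x2,x3,x4=0001]: 00110001  (ones: 3)
  rows 16-23 [x1,x2,x3,x4=0010]: 11110101  (ones: 6)
  rows 24-31 [x1,x2,x3,x4=0011]: 11110101  (ones: 6)
  rows 32-39 [x1,x2,x3,x4=0100]: 00110001  (ones: 3)
  rows 40-47 [x1,x2,x3,x4=0101]: 00110001  (ones: 3)
  rows 48-55 [x1,x2,x3,x4=0110]: 11110101  (ones: 6)
  rows 56-63 [x1,x2,x3,x4=0111]: 11110101  (ones: 6)
  rows 64-71 [x1,x2,x3,x4=1000]: 00000010  (ones: 1)
  rows 72-79 [x1,x2,x3,x4=1001]: 00000010  (ones: 1)
  rows 80-87 [x1,x2,x3,x4=1010]: 00001010  (ones: 2)
  rows 88-95 [x1,x2,x3,x4=1011]: 00001010  (ones: 2)
  rows 96-103 [x1,x2,x3,x4=1100]: 00000010  (ones: 1)
  rows 104-111 [x1,x2,x3,x4=1101]: 00000010  (ones: 1)
  rows 112-119 [x1,x2,x3,x4=1110]: 00001010  (ones: 2)
  rows 120-127 [x1,x2,x3,x4=1111]: 00001010  (ones: 2)
Count of 1-rows = 3+3+6+6+3+3+6+6+1+1+2+2+1+1+2+2 = 48

48


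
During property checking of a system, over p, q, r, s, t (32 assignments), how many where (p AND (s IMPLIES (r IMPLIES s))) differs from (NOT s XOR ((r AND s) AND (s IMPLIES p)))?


F1 = (p AND (s IMPLIES (r IMPLIES s)))
F2 = (NOT s XOR ((r AND s) AND (s IMPLIES p)))
Evaluate both on each of 32 rows (bits = p,q,r,s,t):
  row 0 [00000]: F1=0 F2=1 (differ) -> 1
  row 1 [00001]: F1=0 F2=1 (differ) -> 1
  row 2 [00010]: F1=0 F2=0 -> 0
  row 3 [00011]: F1=0 F2=0 -> 0
  row 4 [00100]: F1=0 F2=1 (differ) -> 1
  row 5 [00101]: F1=0 F2=1 (differ) -> 1
  row 6 [00110]: F1=0 F2=0 -> 0
  row 7 [00111]: F1=0 F2=0 -> 0
  row 8 [01000]: F1=0 F2=1 (differ) -> 1
  row 9 [01001]: F1=0 F2=1 (differ) -> 1
  row 10 [01010]: F1=0 F2=0 -> 0
  row 11 [01011]: F1=0 F2=0 -> 0
  row 12 [01100]: F1=0 F2=1 (differ) -> 1
  row 13 [01101]: F1=0 F2=1 (differ) -> 1
  row 14 [01110]: F1=0 F2=0 -> 0
  row 15 [01111]: F1=0 F2=0 -> 0
  row 16 [10000]: F1=1 F2=1 -> 0
  row 17 [10001]: F1=1 F2=1 -> 0
  row 18 [10010]: F1=1 F2=0 (differ) -> 1
  row 19 [10011]: F1=1 F2=0 (differ) -> 1
  row 20 [10100]: F1=1 F2=1 -> 0
  row 21 [10101]: F1=1 F2=1 -> 0
  row 22 [10110]: F1=1 F2=1 -> 0
  row 23 [10111]: F1=1 F2=1 -> 0
  row 24 [11000]: F1=1 F2=1 -> 0
  row 25 [11001]: F1=1 F2=1 -> 0
  row 26 [11010]: F1=1 F2=0 (differ) -> 1
  row 27 [11011]: F1=1 F2=0 (differ) -> 1
  row 28 [11100]: F1=1 F2=1 -> 0
  row 29 [11101]: F1=1 F2=1 -> 0
  row 30 [11110]: F1=1 F2=1 -> 0
  row 31 [11111]: F1=1 F2=1 -> 0
Full result column, 8 rows per line (p,q fixed per line; r,s,t runs 000..111 left to right):
  rows 0-7 [p,q=00]: 11001100  (ones: 4)
  rows 8-15 [p,q=01]: 11001100  (ones: 4)
  rows 16-23 [p,q=10]: 00110000  (ones: 2)
  rows 24-31 [p,q=11]: 00110000  (ones: 2)
Disagreements = 4+4+2+2 = 12

12


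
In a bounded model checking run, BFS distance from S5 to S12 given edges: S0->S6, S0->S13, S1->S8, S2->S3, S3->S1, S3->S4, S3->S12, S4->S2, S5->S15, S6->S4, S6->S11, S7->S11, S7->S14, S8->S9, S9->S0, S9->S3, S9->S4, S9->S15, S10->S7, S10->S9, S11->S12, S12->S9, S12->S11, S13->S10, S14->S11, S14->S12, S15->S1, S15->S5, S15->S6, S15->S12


BFS layer-by-layer from S5:
  dist 0: {S5}
  dist 1: {S15}
  dist 2: {S1, S6, S12}
  -> S12 reached at distance 2
Shortest path length = 2

2


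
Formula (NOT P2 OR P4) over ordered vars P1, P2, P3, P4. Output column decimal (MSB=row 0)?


Formula: (NOT P2 OR P4) over P1, P2, P3, P4 (16 rows)
Evaluate each row (bits = P1,P2,P3,P4, MSB first):
  row 0 [0000]: (NOT 0 OR 0) -> 1
  row 1 [0001]: (NOT 0 OR 1) -> 1
  row 2 [0010]: (NOT 0 OR 0) -> 1
  row 3 [0011]: (NOT 0 OR 1) -> 1
  row 4 [0100]: (NOT 1 OR 0) -> 0
  row 5 [0101]: (NOT 1 OR 1) -> 1
  row 6 [0110]: (NOT 1 OR 0) -> 0
  row 7 [0111]: (NOT 1 OR 1) -> 1
  row 8 [1000]: (NOT 0 OR 0) -> 1
  row 9 [1001]: (NOT 0 OR 1) -> 1
  row 10 [1010]: (NOT 0 OR 0) -> 1
  row 11 [1011]: (NOT 0 OR 1) -> 1
  row 12 [1100]: (NOT 1 OR 0) -> 0
  row 13 [1101]: (NOT 1 OR 1) -> 1
  row 14 [1110]: (NOT 1 OR 0) -> 0
  row 15 [1111]: (NOT 1 OR 1) -> 1
Full result column, 4 rows per line (P1,P2 fixed per line; P3,P4 runs 00..11 left to right):
  rows 0-3 [P1,P2=00]: 1111  = hex F
  rows 4-7 [P1,P2=01]: 0101  = hex 5
  rows 8-11 [P1,P2=10]: 1111  = hex F
  rows 12-15 [P1,P2=11]: 0101  = hex 5
Output column (row 0 .. row 15) = 1111010111110101
Output column grouped in 4s = 1111 0101 1111 0101 = 0xF5F5
Convert to decimal digit by digit (value = value*16 + digit):
  F -> 15
  15*16 + 5 = 245
  245*16 + 15 (F) = 3935
  3935*16 + 5 = 62965
Decimal = 62965

62965


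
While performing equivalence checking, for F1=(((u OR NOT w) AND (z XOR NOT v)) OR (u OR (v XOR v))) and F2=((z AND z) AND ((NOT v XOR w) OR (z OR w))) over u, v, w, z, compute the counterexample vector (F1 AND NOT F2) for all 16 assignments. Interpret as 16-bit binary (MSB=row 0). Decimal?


F1 = (((u OR NOT w) AND (z XOR NOT v)) OR (u OR (v XOR v)))
F2 = ((z AND z) AND ((NOT v XOR w) OR (z OR w)))
Counterexample to F1=>F2 is where F1=1 and F2=0.
Evaluate each row (bits = u,v,w,z, MSB first):
  row 0 [0000]: F1=1 F2=0 -> F1&~F2 -> 1
  row 1 [0001]: F1=0 F2=1 -> F1&~F2 -> 0
  row 2 [0010]: F1=0 F2=0 -> F1&~F2 -> 0
  row 3 [0011]: F1=0 F2=1 -> F1&~F2 -> 0
  row 4 [0100]: F1=0 F2=0 -> F1&~F2 -> 0
  row 5 [0101]: F1=1 F2=1 -> F1&~F2 -> 0
  row 6 [0110]: F1=0 F2=0 -> F1&~F2 -> 0
  row 7 [0111]: F1=0 F2=1 -> F1&~F2 -> 0
  row 8 [1000]: F1=1 F2=0 -> F1&~F2 -> 1
  row 9 [1001]: F1=1 F2=1 -> F1&~F2 -> 0
  row 10 [1010]: F1=1 F2=0 -> F1&~F2 -> 1
  row 11 [1011]: F1=1 F2=1 -> F1&~F2 -> 0
  row 12 [1100]: F1=1 F2=0 -> F1&~F2 -> 1
  row 13 [1101]: F1=1 F2=1 -> F1&~F2 -> 0
  row 14 [1110]: F1=1 F2=0 -> F1&~F2 -> 1
  row 15 [1111]: F1=1 F2=1 -> F1&~F2 -> 0
Full result column, 4 rows per line (u,v fixed per line; w,z runs 00..11 left to right):
  rows 0-3 [u,v=00]: 1000  = hex 8
  rows 4-7 [u,v=01]: 0000  = hex 0
  rows 8-11 [u,v=10]: 1010  = hex A
  rows 12-15 [u,v=11]: 1010  = hex A
Counterexample vector (row 0 .. row 15) = 1000000010101010
Output column grouped in 4s = 1000 0000 1010 1010 = 0x80AA
Convert to decimal digit by digit (value = value*16 + digit):
  8 -> 8
  8*16 + 0 = 128
  128*16 + 10 (A) = 2058
  2058*16 + 10 (A) = 32938
Decimal = 32938

32938


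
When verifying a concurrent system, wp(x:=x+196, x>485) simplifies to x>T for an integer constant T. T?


Formula: wp(x:=E, P) = P[E/x] (substitute E for x in postcondition)
Step 1: Postcondition: x>485
Step 2: Substitute x+196 for x: x+196>485
Step 3: Solve for x: x > 485-196 = 289

289


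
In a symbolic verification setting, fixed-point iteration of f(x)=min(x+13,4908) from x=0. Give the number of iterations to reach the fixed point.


Step 1: x=0, cap=4908, increment=13
Step 2: x grows by 13 each step until capped at 4908; fixed point is x=4908
Step 3: iterations = ceil(4908/13) = 378

378


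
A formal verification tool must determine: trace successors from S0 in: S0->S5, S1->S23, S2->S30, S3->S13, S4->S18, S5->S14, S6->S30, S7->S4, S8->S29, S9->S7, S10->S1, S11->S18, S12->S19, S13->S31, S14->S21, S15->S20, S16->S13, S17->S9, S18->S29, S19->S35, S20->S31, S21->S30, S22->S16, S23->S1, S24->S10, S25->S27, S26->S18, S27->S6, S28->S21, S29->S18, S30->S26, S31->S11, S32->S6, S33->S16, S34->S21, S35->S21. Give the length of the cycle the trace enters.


Trace from S0 until a state repeats:
  S0 -> S5 -> S14 -> S21 -> S30 -> S26 -> S18 -> S29 -> S18
S18 first seen at step 6, revisited at step 8.
Cycle length = 8 - 6 = 2

2


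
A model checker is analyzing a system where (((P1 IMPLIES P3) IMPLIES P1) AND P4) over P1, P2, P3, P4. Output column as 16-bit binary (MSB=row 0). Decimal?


Formula: (((P1 IMPLIES P3) IMPLIES P1) AND P4) over P1, P2, P3, P4 (16 rows)
Evaluate each row (bits = P1,P2,P3,P4, MSB first):
  row 0 [0000]: (((0 IMPLIES 0) IMPLIES 0) AND 0) -> 0
  row 1 [0001]: (((0 IMPLIES 0) IMPLIES 0) AND 1) -> 0
  row 2 [0010]: (((0 IMPLIES 1) IMPLIES 0) AND 0) -> 0
  row 3 [0011]: (((0 IMPLIES 1) IMPLIES 0) AND 1) -> 0
  row 4 [0100]: (((0 IMPLIES 0) IMPLIES 0) AND 0) -> 0
  row 5 [0101]: (((0 IMPLIES 0) IMPLIES 0) AND 1) -> 0
  row 6 [0110]: (((0 IMPLIES 1) IMPLIES 0) AND 0) -> 0
  row 7 [0111]: (((0 IMPLIES 1) IMPLIES 0) AND 1) -> 0
  row 8 [1000]: (((1 IMPLIES 0) IMPLIES 1) AND 0) -> 0
  row 9 [1001]: (((1 IMPLIES 0) IMPLIES 1) AND 1) -> 1
  row 10 [1010]: (((1 IMPLIES 1) IMPLIES 1) AND 0) -> 0
  row 11 [1011]: (((1 IMPLIES 1) IMPLIES 1) AND 1) -> 1
  row 12 [1100]: (((1 IMPLIES 0) IMPLIES 1) AND 0) -> 0
  row 13 [1101]: (((1 IMPLIES 0) IMPLIES 1) AND 1) -> 1
  row 14 [1110]: (((1 IMPLIES 1) IMPLIES 1) AND 0) -> 0
  row 15 [1111]: (((1 IMPLIES 1) IMPLIES 1) AND 1) -> 1
Full result column, 4 rows per line (P1,P2 fixed per line; P3,P4 runs 00..11 left to right):
  rows 0-3 [P1,P2=00]: 0000  = hex 0
  rows 4-7 [P1,P2=01]: 0000  = hex 0
  rows 8-11 [P1,P2=10]: 0101  = hex 5
  rows 12-15 [P1,P2=11]: 0101  = hex 5
Output column (row 0 .. row 15) = 0000000001010101
Output column grouped in 4s = 0000 0000 0101 0101 = 0x0055
Convert to decimal digit by digit (value = value*16 + digit):
  0 -> 0
  0*16 + 0 = 0
  0*16 + 5 = 5
  5*16 + 5 = 85
Decimal = 85

85


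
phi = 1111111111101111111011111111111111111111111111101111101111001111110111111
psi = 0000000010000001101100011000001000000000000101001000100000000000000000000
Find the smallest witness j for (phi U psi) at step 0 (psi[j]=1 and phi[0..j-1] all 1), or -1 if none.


(phi U psi) at 0: need smallest j with psi[j]=1 and phi[i]=1 for all i in [0,j).
Scan from step 0:
  step 0: phi=1, psi=0 -> continue
  step 1: phi=1, psi=0 -> continue
  step 2: phi=1, psi=0 -> continue
  step 3: phi=1, psi=0 -> continue
  step 8: psi=1 and phi held for [0,8) -> witness found
Witness step = 8

8


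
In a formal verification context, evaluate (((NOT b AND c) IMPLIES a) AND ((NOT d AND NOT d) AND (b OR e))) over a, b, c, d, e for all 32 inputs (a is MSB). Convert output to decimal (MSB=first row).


Formula: (((NOT b AND c) IMPLIES a) AND ((NOT d AND NOT d) AND (b OR e))) over a, b, c, d, e (32 rows)
Evaluate each row (bits = a,b,c,d,e, MSB first):
  row 0 [00000]: (((NOT 0 AND 0) IMPLIES 0) AND ((NOT 0 AND NOT 0) AND (0 OR 0))) -> 0
  row 1 [00001]: (((NOT 0 AND 0) IMPLIES 0) AND ((NOT 0 AND NOT 0) AND (0 OR 1))) -> 1
  row 2 [00010]: (((NOT 0 AND 0) IMPLIES 0) AND ((NOT 1 AND NOT 1) AND (0 OR 0))) -> 0
  row 3 [00011]: (((NOT 0 AND 0) IMPLIES 0) AND ((NOT 1 AND NOT 1) AND (0 OR 1))) -> 0
  row 4 [00100]: (((NOT 0 AND 1) IMPLIES 0) AND ((NOT 0 AND NOT 0) AND (0 OR 0))) -> 0
  row 5 [00101]: (((NOT 0 AND 1) IMPLIES 0) AND ((NOT 0 AND NOT 0) AND (0 OR 1))) -> 0
  row 6 [00110]: (((NOT 0 AND 1) IMPLIES 0) AND ((NOT 1 AND NOT 1) AND (0 OR 0))) -> 0
  row 7 [00111]: (((NOT 0 AND 1) IMPLIES 0) AND ((NOT 1 AND NOT 1) AND (0 OR 1))) -> 0
  row 8 [01000]: (((NOT 1 AND 0) IMPLIES 0) AND ((NOT 0 AND NOT 0) AND (1 OR 0))) -> 1
  row 9 [01001]: (((NOT 1 AND 0) IMPLIES 0) AND ((NOT 0 AND NOT 0) AND (1 OR 1))) -> 1
  row 10 [01010]: (((NOT 1 AND 0) IMPLIES 0) AND ((NOT 1 AND NOT 1) AND (1 OR 0))) -> 0
  row 11 [01011]: (((NOT 1 AND 0) IMPLIES 0) AND ((NOT 1 AND NOT 1) AND (1 OR 1))) -> 0
  row 12 [01100]: (((NOT 1 AND 1) IMPLIES 0) AND ((NOT 0 AND NOT 0) AND (1 OR 0))) -> 1
  row 13 [01101]: (((NOT 1 AND 1) IMPLIES 0) AND ((NOT 0 AND NOT 0) AND (1 OR 1))) -> 1
  row 14 [01110]: (((NOT 1 AND 1) IMPLIES 0) AND ((NOT 1 AND NOT 1) AND (1 OR 0))) -> 0
  row 15 [01111]: (((NOT 1 AND 1) IMPLIES 0) AND ((NOT 1 AND NOT 1) AND (1 OR 1))) -> 0
  row 16 [10000]: (((NOT 0 AND 0) IMPLIES 1) AND ((NOT 0 AND NOT 0) AND (0 OR 0))) -> 0
  row 17 [10001]: (((NOT 0 AND 0) IMPLIES 1) AND ((NOT 0 AND NOT 0) AND (0 OR 1))) -> 1
  row 18 [10010]: (((NOT 0 AND 0) IMPLIES 1) AND ((NOT 1 AND NOT 1) AND (0 OR 0))) -> 0
  row 19 [10011]: (((NOT 0 AND 0) IMPLIES 1) AND ((NOT 1 AND NOT 1) AND (0 OR 1))) -> 0
  row 20 [10100]: (((NOT 0 AND 1) IMPLIES 1) AND ((NOT 0 AND NOT 0) AND (0 OR 0))) -> 0
  row 21 [10101]: (((NOT 0 AND 1) IMPLIES 1) AND ((NOT 0 AND NOT 0) AND (0 OR 1))) -> 1
  row 22 [10110]: (((NOT 0 AND 1) IMPLIES 1) AND ((NOT 1 AND NOT 1) AND (0 OR 0))) -> 0
  row 23 [10111]: (((NOT 0 AND 1) IMPLIES 1) AND ((NOT 1 AND NOT 1) AND (0 OR 1))) -> 0
  row 24 [11000]: (((NOT 1 AND 0) IMPLIES 1) AND ((NOT 0 AND NOT 0) AND (1 OR 0))) -> 1
  row 25 [11001]: (((NOT 1 AND 0) IMPLIES 1) AND ((NOT 0 AND NOT 0) AND (1 OR 1))) -> 1
  row 26 [11010]: (((NOT 1 AND 0) IMPLIES 1) AND ((NOT 1 AND NOT 1) AND (1 OR 0))) -> 0
  row 27 [11011]: (((NOT 1 AND 0) IMPLIES 1) AND ((NOT 1 AND NOT 1) AND (1 OR 1))) -> 0
  row 28 [11100]: (((NOT 1 AND 1) IMPLIES 1) AND ((NOT 0 AND NOT 0) AND (1 OR 0))) -> 1
  row 29 [11101]: (((NOT 1 AND 1) IMPLIES 1) AND ((NOT 0 AND NOT 0) AND (1 OR 1))) -> 1
  row 30 [11110]: (((NOT 1 AND 1) IMPLIES 1) AND ((NOT 1 AND NOT 1) AND (1 OR 0))) -> 0
  row 31 [11111]: (((NOT 1 AND 1) IMPLIES 1) AND ((NOT 1 AND NOT 1) AND (1 OR 1))) -> 0
Full result column, 4 rows per line (a,b,c fixed per line; d,e runs 00..11 left to right):
  rows 0-3 [a,b,c=000]: 0100  = hex 4
  rows 4-7 [a,b,c=001]: 0000  = hex 0
  rows 8-11 [a,b,c=010]: 1100  = hex C
  rows 12-15 [a,b,c=011]: 1100  = hex C
  rows 16-19 [a,b,c=100]: 0100  = hex 4
  rows 20-23 [a,b,c=101]: 0100  = hex 4
  rows 24-27 [a,b,c=110]: 1100  = hex C
  rows 28-31 [a,b,c=111]: 1100  = hex C
Output column (row 0 .. row 31) = 01000000110011000100010011001100
Output column grouped in 4s = 0100 0000 1100 1100 0100 0100 1100 1100 = 0x40CC44CC
Convert to decimal digit by digit (value = value*16 + digit):
  4 -> 4
  4*16 + 0 = 64
  64*16 + 12 (C) = 1036
  1036*16 + 12 (C) = 16588
  16588*16 + 4 = 265412
  265412*16 + 4 = 4246596
  4246596*16 + 12 (C) = 67945548
  67945548*16 + 12 (C) = 1087128780
Decimal = 1087128780

1087128780


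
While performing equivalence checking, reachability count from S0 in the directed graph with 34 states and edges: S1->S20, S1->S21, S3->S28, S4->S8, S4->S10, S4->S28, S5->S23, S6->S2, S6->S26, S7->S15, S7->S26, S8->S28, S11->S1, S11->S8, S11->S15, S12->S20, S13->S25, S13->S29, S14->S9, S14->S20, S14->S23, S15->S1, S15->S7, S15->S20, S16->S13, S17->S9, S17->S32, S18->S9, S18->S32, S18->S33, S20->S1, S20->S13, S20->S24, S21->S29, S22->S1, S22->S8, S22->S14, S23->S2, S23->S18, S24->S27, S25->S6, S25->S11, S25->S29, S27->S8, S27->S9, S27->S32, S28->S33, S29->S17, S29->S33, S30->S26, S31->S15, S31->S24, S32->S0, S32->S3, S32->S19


BFS from S0:
  layer 0: {S0}
Reachable set: {S0}
Count = 1

1


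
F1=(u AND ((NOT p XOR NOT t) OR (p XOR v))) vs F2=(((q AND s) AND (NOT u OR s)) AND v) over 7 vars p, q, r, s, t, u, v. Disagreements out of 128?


F1 = (u AND ((NOT p XOR NOT t) OR (p XOR v)))
F2 = (((q AND s) AND (NOT u OR s)) AND v)
Evaluate both on each of 128 rows (bits = p,q,r,s,t,u,v):
  row 0 [0000000]: F1=0 F2=0 -> 0
  row 1 [0000001]: F1=0 F2=0 -> 0
  row 2 [0000010]: F1=0 F2=0 -> 0
  row 3 [0000011]: F1=1 F2=0 (differ) -> 1
  row 4 [0000100]: F1=0 F2=0 -> 0
  (every remaining row is evaluated the same way; all 128 results are listed next)
Full result column, 8 rows per line (p,q,r,s fixed per line; t,u,v runs 000..111 left to right):
  rows 0-7 [p,q,r,s=0000]: 00010011  (ones: 3)
  rows 8-15 [p,q,r,s=0001]: 00010011  (ones: 3)
  rows 16-23 [p,q,r,s=0010]: 00010011  (ones: 3)
  rows 24-31 [p,q,r,s=0011]: 00010011  (ones: 3)
  rows 32-39 [p,q,r,s=0100]: 00010011  (ones: 3)
  rows 40-47 [p,q,r,s=0101]: 01000110  (ones: 3)
  rows 48-55 [p,q,r,s=0110]: 00010011  (ones: 3)
  rows 56-63 [p,q,r,s=0111]: 01000110  (ones: 3)
  rows 64-71 [p,q,r,s=1000]: 00110010  (ones: 3)
  rows 72-79 [p,q,r,s=1001]: 00110010  (ones: 3)
  rows 80-87 [p,q,r,s=1010]: 00110010  (ones: 3)
  rows 88-95 [p,q,r,s=1011]: 00110010  (ones: 3)
  rows 96-103 [p,q,r,s=1100]: 00110010  (ones: 3)
  rows 104-111 [p,q,r,s=1101]: 01100111  (ones: 5)
  rows 112-119 [p,q,r,s=1110]: 00110010  (ones: 3)
  rows 120-127 [p,q,r,s=1111]: 01100111  (ones: 5)
Disagreements = 3+3+3+3+3+3+3+3+3+3+3+3+3+5+3+5 = 52

52


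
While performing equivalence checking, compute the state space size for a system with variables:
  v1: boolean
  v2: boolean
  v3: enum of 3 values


State space = product of domain sizes of all variables.
Domain sizes:
  v1 (boolean): 2
  v2 (boolean): 2
  v3 (enum of 3 values): 3
Product = 2 * 2 * 3 = 12

12


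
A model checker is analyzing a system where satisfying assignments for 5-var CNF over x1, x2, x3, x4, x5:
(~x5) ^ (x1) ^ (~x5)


CNF with 3 clauses over 5 vars (32 assignments).
An assignment satisfies CNF iff every clause has >=1 true literal.
Check each row (bits = x1,x2,x3,x4,x5; clause T/F shown):
  row 0 [00000]: clauses=TFT -> 0
  row 1 [00001]: clauses=FFF -> 0
  row 2 [00010]: clauses=TFT -> 0
  row 3 [00011]: clauses=FFF -> 0
  row 4 [00100]: clauses=TFT -> 0
  row 5 [00101]: clauses=FFF -> 0
  row 6 [00110]: clauses=TFT -> 0
  row 7 [00111]: clauses=FFF -> 0
  row 8 [01000]: clauses=TFT -> 0
  row 9 [01001]: clauses=FFF -> 0
  row 10 [01010]: clauses=TFT -> 0
  row 11 [01011]: clauses=FFF -> 0
  row 12 [01100]: clauses=TFT -> 0
  row 13 [01101]: clauses=FFF -> 0
  row 14 [01110]: clauses=TFT -> 0
  row 15 [01111]: clauses=FFF -> 0
  row 16 [10000]: clauses=TTT -> 1
  row 17 [10001]: clauses=FTF -> 0
  row 18 [10010]: clauses=TTT -> 1
  row 19 [10011]: clauses=FTF -> 0
  row 20 [10100]: clauses=TTT -> 1
  row 21 [10101]: clauses=FTF -> 0
  row 22 [10110]: clauses=TTT -> 1
  row 23 [10111]: clauses=FTF -> 0
  row 24 [11000]: clauses=TTT -> 1
  row 25 [11001]: clauses=FTF -> 0
  row 26 [11010]: clauses=TTT -> 1
  row 27 [11011]: clauses=FTF -> 0
  row 28 [11100]: clauses=TTT -> 1
  row 29 [11101]: clauses=FTF -> 0
  row 30 [11110]: clauses=TTT -> 1
  row 31 [11111]: clauses=FTF -> 0
Full result column, 8 rows per line (x1,x2 fixed per line; x3,x4,x5 runs 000..111 left to right):
  rows 0-7 [x1,x2=00]: 00000000  (ones: 0)
  rows 8-15 [x1,x2=01]: 00000000  (ones: 0)
  rows 16-23 [x1,x2=10]: 10101010  (ones: 4)
  rows 24-31 [x1,x2=11]: 10101010  (ones: 4)
Satisfying assignments = 0+0+4+4 = 8

8


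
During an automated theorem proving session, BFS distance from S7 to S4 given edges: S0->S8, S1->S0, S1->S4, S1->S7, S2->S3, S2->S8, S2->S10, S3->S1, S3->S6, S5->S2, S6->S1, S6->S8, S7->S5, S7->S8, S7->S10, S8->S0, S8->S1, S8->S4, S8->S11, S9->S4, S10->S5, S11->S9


BFS layer-by-layer from S7:
  dist 0: {S7}
  dist 1: {S5, S8, S10}
  dist 2: {S0, S1, S2, S4, S11}
  -> S4 reached at distance 2
Shortest path length = 2

2


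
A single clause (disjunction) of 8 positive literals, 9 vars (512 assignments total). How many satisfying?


Step 1: Total=2^9=512
Step 2: Unsat when all 8 false: 2^1=2
Step 3: Sat=512-2=510

510


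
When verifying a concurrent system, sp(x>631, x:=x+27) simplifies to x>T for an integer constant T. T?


Formula: sp(P, x:=E) = exists old_x. (x = E[old_x/x]) AND P[old_x/x] (old_x is the value of x before the assignment; eliminate old_x by solving x = E[old_x/x] for old_x)
Step 1: Precondition P: x>631, i.e. old_x > 631
Step 2: Assignment gives x = old_x + 27, so old_x = x - 27
Step 3: Substitute into P: x - 27 > 631
Step 4: Simplify: x > 631+27 = 658

658


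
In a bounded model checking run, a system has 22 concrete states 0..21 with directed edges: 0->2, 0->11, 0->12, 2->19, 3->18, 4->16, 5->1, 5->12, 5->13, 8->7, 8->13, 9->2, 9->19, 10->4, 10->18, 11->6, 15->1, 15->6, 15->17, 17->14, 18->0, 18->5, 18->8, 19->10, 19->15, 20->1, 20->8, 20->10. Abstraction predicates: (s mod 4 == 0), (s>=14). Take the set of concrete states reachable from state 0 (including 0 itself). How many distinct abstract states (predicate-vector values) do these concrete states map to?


BFS from 0:
Concrete reachable: {0, 1, 2, 4, 5, 6, 7, 8, 10, 11, 12, 13, 14, 15, 16, 17, 18, 19}
Abstract via predicates (s mod 4 == 0), (s>=14):
  (0,0) <- {1, 2, 5, 6, 7, 10, 11, 13}
  (0,1) <- {14, 15, 17, 18, 19}
  (1,0) <- {0, 4, 8, 12}
  (1,1) <- {16}
Distinct abstract states = 4

4


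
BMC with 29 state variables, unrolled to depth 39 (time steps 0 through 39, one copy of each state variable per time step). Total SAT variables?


BMC unrolls to depth k, creating one copy of each state var for steps 0..k.
Step count = 39 + 1 = 40 (steps 0 through 39)
Vars per step = 29
Total = 29 * 40 = 1160

1160


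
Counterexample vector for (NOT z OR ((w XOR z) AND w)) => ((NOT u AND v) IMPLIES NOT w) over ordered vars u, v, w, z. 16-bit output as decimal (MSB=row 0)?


F1 = (NOT z OR ((w XOR z) AND w))
F2 = ((NOT u AND v) IMPLIES NOT w)
Counterexample to F1=>F2 is where F1=1 and F2=0.
Evaluate each row (bits = u,v,w,z, MSB first):
  row 0 [0000]: F1=1 F2=1 -> F1&~F2 -> 0
  row 1 [0001]: F1=0 F2=1 -> F1&~F2 -> 0
  row 2 [0010]: F1=1 F2=1 -> F1&~F2 -> 0
  row 3 [0011]: F1=0 F2=1 -> F1&~F2 -> 0
  row 4 [0100]: F1=1 F2=1 -> F1&~F2 -> 0
  row 5 [0101]: F1=0 F2=1 -> F1&~F2 -> 0
  row 6 [0110]: F1=1 F2=0 -> F1&~F2 -> 1
  row 7 [0111]: F1=0 F2=0 -> F1&~F2 -> 0
  row 8 [1000]: F1=1 F2=1 -> F1&~F2 -> 0
  row 9 [1001]: F1=0 F2=1 -> F1&~F2 -> 0
  row 10 [1010]: F1=1 F2=1 -> F1&~F2 -> 0
  row 11 [1011]: F1=0 F2=1 -> F1&~F2 -> 0
  row 12 [1100]: F1=1 F2=1 -> F1&~F2 -> 0
  row 13 [1101]: F1=0 F2=1 -> F1&~F2 -> 0
  row 14 [1110]: F1=1 F2=1 -> F1&~F2 -> 0
  row 15 [1111]: F1=0 F2=1 -> F1&~F2 -> 0
Full result column, 4 rows per line (u,v fixed per line; w,z runs 00..11 left to right):
  rows 0-3 [u,v=00]: 0000  = hex 0
  rows 4-7 [u,v=01]: 0010  = hex 2
  rows 8-11 [u,v=10]: 0000  = hex 0
  rows 12-15 [u,v=11]: 0000  = hex 0
Counterexample vector (row 0 .. row 15) = 0000001000000000
Output column grouped in 4s = 0000 0010 0000 0000 = 0x0200
Convert to decimal digit by digit (value = value*16 + digit):
  0 -> 0
  0*16 + 2 = 2
  2*16 + 0 = 32
  32*16 + 0 = 512
Decimal = 512

512


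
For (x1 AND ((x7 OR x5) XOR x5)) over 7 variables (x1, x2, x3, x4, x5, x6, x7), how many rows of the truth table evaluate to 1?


Formula: (x1 AND ((x7 OR x5) XOR x5)) over 7 vars (128 rows)
Evaluate each row (x1, x2, x3, x4, x5, x6, x7 as bits, MSB first):
  row 0 [0000000]: (0 AND ((0 OR 0) XOR 0)) -> 0
  row 1 [0000001]: (0 AND ((1 OR 0) XOR 0)) -> 0
  row 2 [0000010]: (0 AND ((0 OR 0) XOR 0)) -> 0
  row 3 [0000011]: (0 AND ((1 OR 0) XOR 0)) -> 0
  row 4 [0000100]: (0 AND ((0 OR 1) XOR 1)) -> 0
  (every remaining row is evaluated the same way; all 128 results are listed next)
Full result column, 8 rows per line (x1,x2,x3,x4 fixed per line; x5,x6,x7 runs 000..111 left to right):
  rows 0-7 [x1,x2,x3,x4=0000]: 00000000  (ones: 0)
  rows 8-15 [x1,x2,x3,x4=0001]: 00000000  (ones: 0)
  rows 16-23 [x1,x2,x3,x4=0010]: 00000000  (ones: 0)
  rows 24-31 [x1,x2,x3,x4=0011]: 00000000  (ones: 0)
  rows 32-39 [x1,x2,x3,x4=0100]: 00000000  (ones: 0)
  rows 40-47 [x1,x2,x3,x4=0101]: 00000000  (ones: 0)
  rows 48-55 [x1,x2,x3,x4=0110]: 00000000  (ones: 0)
  rows 56-63 [x1,x2,x3,x4=0111]: 00000000  (ones: 0)
  rows 64-71 [x1,x2,x3,x4=1000]: 01010000  (ones: 2)
  rows 72-79 [x1,x2,x3,x4=1001]: 01010000  (ones: 2)
  rows 80-87 [x1,x2,x3,x4=1010]: 01010000  (ones: 2)
  rows 88-95 [x1,x2,x3,x4=1011]: 01010000  (ones: 2)
  rows 96-103 [x1,x2,x3,x4=1100]: 01010000  (ones: 2)
  rows 104-111 [x1,x2,x3,x4=1101]: 01010000  (ones: 2)
  rows 112-119 [x1,x2,x3,x4=1110]: 01010000  (ones: 2)
  rows 120-127 [x1,x2,x3,x4=1111]: 01010000  (ones: 2)
Count of 1-rows = 0+0+0+0+0+0+0+0+2+2+2+2+2+2+2+2 = 16

16


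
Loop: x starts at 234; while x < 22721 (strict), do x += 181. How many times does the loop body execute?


Step 1: x goes from 234 toward 22721 by 181; the body runs while x<22721, so iterations = ceil((bound-start)/step)
Step 2: Distance=22487
Step 3: ceil(22487/181)=125

125


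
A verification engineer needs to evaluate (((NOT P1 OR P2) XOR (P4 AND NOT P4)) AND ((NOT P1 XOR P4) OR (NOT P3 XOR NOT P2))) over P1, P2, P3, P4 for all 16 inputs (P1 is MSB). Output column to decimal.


Formula: (((NOT P1 OR P2) XOR (P4 AND NOT P4)) AND ((NOT P1 XOR P4) OR (NOT P3 XOR NOT P2))) over P1, P2, P3, P4 (16 rows)
Evaluate each row (bits = P1,P2,P3,P4, MSB first):
  row 0 [0000]: (((NOT 0 OR 0) XOR (0 AND NOT 0)) AND ((NOT 0 XOR 0) OR (NOT 0 XOR NOT 0))) -> 1
  row 1 [0001]: (((NOT 0 OR 0) XOR (1 AND NOT 1)) AND ((NOT 0 XOR 1) OR (NOT 0 XOR NOT 0))) -> 0
  row 2 [0010]: (((NOT 0 OR 0) XOR (0 AND NOT 0)) AND ((NOT 0 XOR 0) OR (NOT 1 XOR NOT 0))) -> 1
  row 3 [0011]: (((NOT 0 OR 0) XOR (1 AND NOT 1)) AND ((NOT 0 XOR 1) OR (NOT 1 XOR NOT 0))) -> 1
  row 4 [0100]: (((NOT 0 OR 1) XOR (0 AND NOT 0)) AND ((NOT 0 XOR 0) OR (NOT 0 XOR NOT 1))) -> 1
  row 5 [0101]: (((NOT 0 OR 1) XOR (1 AND NOT 1)) AND ((NOT 0 XOR 1) OR (NOT 0 XOR NOT 1))) -> 1
  row 6 [0110]: (((NOT 0 OR 1) XOR (0 AND NOT 0)) AND ((NOT 0 XOR 0) OR (NOT 1 XOR NOT 1))) -> 1
  row 7 [0111]: (((NOT 0 OR 1) XOR (1 AND NOT 1)) AND ((NOT 0 XOR 1) OR (NOT 1 XOR NOT 1))) -> 0
  row 8 [1000]: (((NOT 1 OR 0) XOR (0 AND NOT 0)) AND ((NOT 1 XOR 0) OR (NOT 0 XOR NOT 0))) -> 0
  row 9 [1001]: (((NOT 1 OR 0) XOR (1 AND NOT 1)) AND ((NOT 1 XOR 1) OR (NOT 0 XOR NOT 0))) -> 0
  row 10 [1010]: (((NOT 1 OR 0) XOR (0 AND NOT 0)) AND ((NOT 1 XOR 0) OR (NOT 1 XOR NOT 0))) -> 0
  row 11 [1011]: (((NOT 1 OR 0) XOR (1 AND NOT 1)) AND ((NOT 1 XOR 1) OR (NOT 1 XOR NOT 0))) -> 0
  row 12 [1100]: (((NOT 1 OR 1) XOR (0 AND NOT 0)) AND ((NOT 1 XOR 0) OR (NOT 0 XOR NOT 1))) -> 1
  row 13 [1101]: (((NOT 1 OR 1) XOR (1 AND NOT 1)) AND ((NOT 1 XOR 1) OR (NOT 0 XOR NOT 1))) -> 1
  row 14 [1110]: (((NOT 1 OR 1) XOR (0 AND NOT 0)) AND ((NOT 1 XOR 0) OR (NOT 1 XOR NOT 1))) -> 0
  row 15 [1111]: (((NOT 1 OR 1) XOR (1 AND NOT 1)) AND ((NOT 1 XOR 1) OR (NOT 1 XOR NOT 1))) -> 1
Full result column, 4 rows per line (P1,P2 fixed per line; P3,P4 runs 00..11 left to right):
  rows 0-3 [P1,P2=00]: 1011  = hex B
  rows 4-7 [P1,P2=01]: 1110  = hex E
  rows 8-11 [P1,P2=10]: 0000  = hex 0
  rows 12-15 [P1,P2=11]: 1101  = hex D
Output column (row 0 .. row 15) = 1011111000001101
Output column grouped in 4s = 1011 1110 0000 1101 = 0xBE0D
Convert to decimal digit by digit (value = value*16 + digit):
  B -> 11
  11*16 + 14 (E) = 190
  190*16 + 0 = 3040
  3040*16 + 13 (D) = 48653
Decimal = 48653

48653


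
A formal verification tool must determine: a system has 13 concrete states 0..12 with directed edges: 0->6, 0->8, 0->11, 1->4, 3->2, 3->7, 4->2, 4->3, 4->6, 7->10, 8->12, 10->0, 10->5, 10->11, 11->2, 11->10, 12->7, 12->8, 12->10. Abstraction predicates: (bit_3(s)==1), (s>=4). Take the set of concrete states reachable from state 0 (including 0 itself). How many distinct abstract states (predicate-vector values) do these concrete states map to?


BFS from 0:
Concrete reachable: {0, 2, 5, 6, 7, 8, 10, 11, 12}
Abstract via predicates (bit_3(s)==1), (s>=4):
  (0,0) <- {0, 2}
  (0,1) <- {5, 6, 7}
  (1,1) <- {8, 10, 11, 12}
Distinct abstract states = 3

3


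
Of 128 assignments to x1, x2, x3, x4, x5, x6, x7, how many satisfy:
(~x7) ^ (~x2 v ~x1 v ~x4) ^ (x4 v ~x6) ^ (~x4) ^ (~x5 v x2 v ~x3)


CNF with 5 clauses over 7 vars (128 assignments).
An assignment satisfies CNF iff every clause has >=1 true literal.
Check each row (bits = x1,x2,x3,x4,x5,x6,x7; clause T/F shown):
  row 0 [0000000]: clauses=TTTTT -> 1
  row 1 [0000001]: clauses=FTTTT -> 0
  row 2 [0000010]: clauses=TTFTT -> 0
  row 3 [0000011]: clauses=FTFTT -> 0
  row 4 [0000100]: clauses=TTTTT -> 1
  (every remaining row is evaluated the same way; all 128 results are listed next)
Full result column, 8 rows per line (x1,x2,x3,x4 fixed per line; x5,x6,x7 runs 000..111 left to right):
  rows 0-7 [x1,x2,x3,x4=0000]: 10001000  (ones: 2)
  rows 8-15 [x1,x2,x3,x4=0001]: 00000000  (ones: 0)
  rows 16-23 [x1,x2,x3,x4=0010]: 10000000  (ones: 1)
  rows 24-31 [x1,x2,x3,x4=0011]: 00000000  (ones: 0)
  rows 32-39 [x1,x2,x3,x4=0100]: 10001000  (ones: 2)
  rows 40-47 [x1,x2,x3,x4=0101]: 00000000  (ones: 0)
  rows 48-55 [x1,x2,x3,x4=0110]: 10001000  (ones: 2)
  rows 56-63 [x1,x2,x3,x4=0111]: 00000000  (ones: 0)
  rows 64-71 [x1,x2,x3,x4=1000]: 10001000  (ones: 2)
  rows 72-79 [x1,x2,x3,x4=1001]: 00000000  (ones: 0)
  rows 80-87 [x1,x2,x3,x4=1010]: 10000000  (ones: 1)
  rows 88-95 [x1,x2,x3,x4=1011]: 00000000  (ones: 0)
  rows 96-103 [x1,x2,x3,x4=1100]: 10001000  (ones: 2)
  rows 104-111 [x1,x2,x3,x4=1101]: 00000000  (ones: 0)
  rows 112-119 [x1,x2,x3,x4=1110]: 10001000  (ones: 2)
  rows 120-127 [x1,x2,x3,x4=1111]: 00000000  (ones: 0)
Satisfying assignments = 2+0+1+0+2+0+2+0+2+0+1+0+2+0+2+0 = 14

14


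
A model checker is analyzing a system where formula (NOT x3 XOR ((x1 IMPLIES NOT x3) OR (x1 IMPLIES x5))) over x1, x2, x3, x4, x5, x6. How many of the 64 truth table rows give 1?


Formula: (NOT x3 XOR ((x1 IMPLIES NOT x3) OR (x1 IMPLIES x5))) over 6 vars (64 rows)
Evaluate each row (x1, x2, x3, x4, x5, x6 as bits, MSB first):
  row 0 [000000]: (NOT 0 XOR ((0 IMPLIES NOT 0) OR (0 IMPLIES 0))) -> 0
  row 1 [000001]: (NOT 0 XOR ((0 IMPLIES NOT 0) OR (0 IMPLIES 0))) -> 0
  row 2 [000010]: (NOT 0 XOR ((0 IMPLIES NOT 0) OR (0 IMPLIES 1))) -> 0
  row 3 [000011]: (NOT 0 XOR ((0 IMPLIES NOT 0) OR (0 IMPLIES 1))) -> 0
  row 4 [000100]: (NOT 0 XOR ((0 IMPLIES NOT 0) OR (0 IMPLIES 0))) -> 0
  (every remaining row is evaluated the same way; all 64 results are listed next)
Full result column, 8 rows per line (x1,x2,x3 fixed per line; x4,x5,x6 runs 000..111 left to right):
  rows 0-7 [x1,x2,x3=000]: 00000000  (ones: 0)
  rows 8-15 [x1,x2,x3=001]: 11111111  (ones: 8)
  rows 16-23 [x1,x2,x3=010]: 00000000  (ones: 0)
  rows 24-31 [x1,x2,x3=011]: 11111111  (ones: 8)
  rows 32-39 [x1,x2,x3=100]: 00000000  (ones: 0)
  rows 40-47 [x1,x2,x3=101]: 00110011  (ones: 4)
  rows 48-55 [x1,x2,x3=110]: 00000000  (ones: 0)
  rows 56-63 [x1,x2,x3=111]: 00110011  (ones: 4)
Count of 1-rows = 0+8+0+8+0+4+0+4 = 24

24


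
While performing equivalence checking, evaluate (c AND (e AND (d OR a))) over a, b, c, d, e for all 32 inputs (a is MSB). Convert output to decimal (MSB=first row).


Formula: (c AND (e AND (d OR a))) over a, b, c, d, e (32 rows)
Evaluate each row (bits = a,b,c,d,e, MSB first):
  row 0 [00000]: (0 AND (0 AND (0 OR 0))) -> 0
  row 1 [00001]: (0 AND (1 AND (0 OR 0))) -> 0
  row 2 [00010]: (0 AND (0 AND (1 OR 0))) -> 0
  row 3 [00011]: (0 AND (1 AND (1 OR 0))) -> 0
  row 4 [00100]: (1 AND (0 AND (0 OR 0))) -> 0
  row 5 [00101]: (1 AND (1 AND (0 OR 0))) -> 0
  row 6 [00110]: (1 AND (0 AND (1 OR 0))) -> 0
  row 7 [00111]: (1 AND (1 AND (1 OR 0))) -> 1
  row 8 [01000]: (0 AND (0 AND (0 OR 0))) -> 0
  row 9 [01001]: (0 AND (1 AND (0 OR 0))) -> 0
  row 10 [01010]: (0 AND (0 AND (1 OR 0))) -> 0
  row 11 [01011]: (0 AND (1 AND (1 OR 0))) -> 0
  row 12 [01100]: (1 AND (0 AND (0 OR 0))) -> 0
  row 13 [01101]: (1 AND (1 AND (0 OR 0))) -> 0
  row 14 [01110]: (1 AND (0 AND (1 OR 0))) -> 0
  row 15 [01111]: (1 AND (1 AND (1 OR 0))) -> 1
  row 16 [10000]: (0 AND (0 AND (0 OR 1))) -> 0
  row 17 [10001]: (0 AND (1 AND (0 OR 1))) -> 0
  row 18 [10010]: (0 AND (0 AND (1 OR 1))) -> 0
  row 19 [10011]: (0 AND (1 AND (1 OR 1))) -> 0
  row 20 [10100]: (1 AND (0 AND (0 OR 1))) -> 0
  row 21 [10101]: (1 AND (1 AND (0 OR 1))) -> 1
  row 22 [10110]: (1 AND (0 AND (1 OR 1))) -> 0
  row 23 [10111]: (1 AND (1 AND (1 OR 1))) -> 1
  row 24 [11000]: (0 AND (0 AND (0 OR 1))) -> 0
  row 25 [11001]: (0 AND (1 AND (0 OR 1))) -> 0
  row 26 [11010]: (0 AND (0 AND (1 OR 1))) -> 0
  row 27 [11011]: (0 AND (1 AND (1 OR 1))) -> 0
  row 28 [11100]: (1 AND (0 AND (0 OR 1))) -> 0
  row 29 [11101]: (1 AND (1 AND (0 OR 1))) -> 1
  row 30 [11110]: (1 AND (0 AND (1 OR 1))) -> 0
  row 31 [11111]: (1 AND (1 AND (1 OR 1))) -> 1
Full result column, 4 rows per line (a,b,c fixed per line; d,e runs 00..11 left to right):
  rows 0-3 [a,b,c=000]: 0000  = hex 0
  rows 4-7 [a,b,c=001]: 0001  = hex 1
  rows 8-11 [a,b,c=010]: 0000  = hex 0
  rows 12-15 [a,b,c=011]: 0001  = hex 1
  rows 16-19 [a,b,c=100]: 0000  = hex 0
  rows 20-23 [a,b,c=101]: 0101  = hex 5
  rows 24-27 [a,b,c=110]: 0000  = hex 0
  rows 28-31 [a,b,c=111]: 0101  = hex 5
Output column (row 0 .. row 31) = 00000001000000010000010100000101
Output column grouped in 4s = 0000 0001 0000 0001 0000 0101 0000 0101 = 0x01010505
Convert to decimal digit by digit (value = value*16 + digit):
  0 -> 0
  0*16 + 1 = 1
  1*16 + 0 = 16
  16*16 + 1 = 257
  257*16 + 0 = 4112
  4112*16 + 5 = 65797
  65797*16 + 0 = 1052752
  1052752*16 + 5 = 16844037
Decimal = 16844037

16844037


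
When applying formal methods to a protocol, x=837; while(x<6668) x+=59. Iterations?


Step 1: x goes from 837 toward 6668 by 59; the body runs while x<6668, so iterations = ceil((bound-start)/step)
Step 2: Distance=5831
Step 3: ceil(5831/59)=99

99


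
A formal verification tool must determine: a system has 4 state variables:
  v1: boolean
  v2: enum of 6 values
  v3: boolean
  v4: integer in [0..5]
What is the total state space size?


State space = product of domain sizes of all variables.
Domain sizes:
  v1 (boolean): 2
  v2 (enum of 6 values): 6
  v3 (boolean): 2
  v4 (integer in [0..5]): 6
Product = 2 * 6 * 2 * 6 = 144

144


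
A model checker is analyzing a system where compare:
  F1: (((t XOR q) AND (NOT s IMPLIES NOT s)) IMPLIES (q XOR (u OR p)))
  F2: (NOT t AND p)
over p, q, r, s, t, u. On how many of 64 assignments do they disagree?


F1 = (((t XOR q) AND (NOT s IMPLIES NOT s)) IMPLIES (q XOR (u OR p)))
F2 = (NOT t AND p)
Evaluate both on each of 64 rows (bits = p,q,r,s,t,u):
  row 0 [000000]: F1=1 F2=0 (differ) -> 1
  row 1 [000001]: F1=1 F2=0 (differ) -> 1
  row 2 [000010]: F1=0 F2=0 -> 0
  row 3 [000011]: F1=1 F2=0 (differ) -> 1
  row 4 [000100]: F1=1 F2=0 (differ) -> 1
  (every remaining row is evaluated the same way; all 64 results are listed next)
Full result column, 8 rows per line (p,q,r fixed per line; s,t,u runs 000..111 left to right):
  rows 0-7 [p,q,r=000]: 11011101  (ones: 6)
  rows 8-15 [p,q,r=001]: 11011101  (ones: 6)
  rows 16-23 [p,q,r=010]: 10111011  (ones: 6)
  rows 24-31 [p,q,r=011]: 10111011  (ones: 6)
  rows 32-39 [p,q,r=100]: 00110011  (ones: 4)
  rows 40-47 [p,q,r=101]: 00110011  (ones: 4)
  rows 48-55 [p,q,r=110]: 11111111  (ones: 8)
  rows 56-63 [p,q,r=111]: 11111111  (ones: 8)
Disagreements = 6+6+6+6+4+4+8+8 = 48

48


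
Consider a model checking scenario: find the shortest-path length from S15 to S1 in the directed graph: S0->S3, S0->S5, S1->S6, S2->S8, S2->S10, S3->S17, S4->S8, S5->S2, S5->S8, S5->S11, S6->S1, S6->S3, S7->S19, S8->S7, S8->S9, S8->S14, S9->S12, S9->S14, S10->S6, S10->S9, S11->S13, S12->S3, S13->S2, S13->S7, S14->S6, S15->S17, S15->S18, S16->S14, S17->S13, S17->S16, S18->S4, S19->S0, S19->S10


BFS layer-by-layer from S15:
  dist 0: {S15}
  dist 1: {S17, S18}
  dist 2: {S4, S13, S16}
  dist 3: {S2, S7, S8, S14}
  dist 4: {S6, S9, S10, S19}
  dist 5: {S0, S1, S3, S12}
  -> S1 reached at distance 5
Shortest path length = 5

5


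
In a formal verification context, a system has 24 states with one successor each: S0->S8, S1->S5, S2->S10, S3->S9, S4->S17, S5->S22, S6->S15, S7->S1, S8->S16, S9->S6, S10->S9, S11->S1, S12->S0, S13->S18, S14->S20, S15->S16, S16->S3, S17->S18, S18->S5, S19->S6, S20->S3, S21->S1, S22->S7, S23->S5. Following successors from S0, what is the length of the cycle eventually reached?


Trace from S0 until a state repeats:
  S0 -> S8 -> S16 -> S3 -> S9 -> S6 -> S15 -> S16
S16 first seen at step 2, revisited at step 7.
Cycle length = 7 - 2 = 5

5


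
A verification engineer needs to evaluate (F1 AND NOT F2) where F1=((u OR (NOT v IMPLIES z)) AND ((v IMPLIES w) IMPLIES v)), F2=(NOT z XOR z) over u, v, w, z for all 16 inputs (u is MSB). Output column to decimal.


F1 = ((u OR (NOT v IMPLIES z)) AND ((v IMPLIES w) IMPLIES v))
F2 = (NOT z XOR z)
Counterexample to F1=>F2 is where F1=1 and F2=0.
Evaluate each row (bits = u,v,w,z, MSB first):
  row 0 [0000]: F1=0 F2=1 -> F1&~F2 -> 0
  row 1 [0001]: F1=0 F2=1 -> F1&~F2 -> 0
  row 2 [0010]: F1=0 F2=1 -> F1&~F2 -> 0
  row 3 [0011]: F1=0 F2=1 -> F1&~F2 -> 0
  row 4 [0100]: F1=1 F2=1 -> F1&~F2 -> 0
  row 5 [0101]: F1=1 F2=1 -> F1&~F2 -> 0
  row 6 [0110]: F1=1 F2=1 -> F1&~F2 -> 0
  row 7 [0111]: F1=1 F2=1 -> F1&~F2 -> 0
  row 8 [1000]: F1=0 F2=1 -> F1&~F2 -> 0
  row 9 [1001]: F1=0 F2=1 -> F1&~F2 -> 0
  row 10 [1010]: F1=0 F2=1 -> F1&~F2 -> 0
  row 11 [1011]: F1=0 F2=1 -> F1&~F2 -> 0
  row 12 [1100]: F1=1 F2=1 -> F1&~F2 -> 0
  row 13 [1101]: F1=1 F2=1 -> F1&~F2 -> 0
  row 14 [1110]: F1=1 F2=1 -> F1&~F2 -> 0
  row 15 [1111]: F1=1 F2=1 -> F1&~F2 -> 0
Full result column, 4 rows per line (u,v fixed per line; w,z runs 00..11 left to right):
  rows 0-3 [u,v=00]: 0000  = hex 0
  rows 4-7 [u,v=01]: 0000  = hex 0
  rows 8-11 [u,v=10]: 0000  = hex 0
  rows 12-15 [u,v=11]: 0000  = hex 0
Counterexample vector (row 0 .. row 15) = 0000000000000000
Output column grouped in 4s = 0000 0000 0000 0000 = 0x0000
Convert to decimal digit by digit (value = value*16 + digit):
  0 -> 0
  0*16 + 0 = 0
  0*16 + 0 = 0
  0*16 + 0 = 0
Decimal = 0

0


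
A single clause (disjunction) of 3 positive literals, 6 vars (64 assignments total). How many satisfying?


Step 1: Total=2^6=64
Step 2: Unsat when all 3 false: 2^3=8
Step 3: Sat=64-8=56

56


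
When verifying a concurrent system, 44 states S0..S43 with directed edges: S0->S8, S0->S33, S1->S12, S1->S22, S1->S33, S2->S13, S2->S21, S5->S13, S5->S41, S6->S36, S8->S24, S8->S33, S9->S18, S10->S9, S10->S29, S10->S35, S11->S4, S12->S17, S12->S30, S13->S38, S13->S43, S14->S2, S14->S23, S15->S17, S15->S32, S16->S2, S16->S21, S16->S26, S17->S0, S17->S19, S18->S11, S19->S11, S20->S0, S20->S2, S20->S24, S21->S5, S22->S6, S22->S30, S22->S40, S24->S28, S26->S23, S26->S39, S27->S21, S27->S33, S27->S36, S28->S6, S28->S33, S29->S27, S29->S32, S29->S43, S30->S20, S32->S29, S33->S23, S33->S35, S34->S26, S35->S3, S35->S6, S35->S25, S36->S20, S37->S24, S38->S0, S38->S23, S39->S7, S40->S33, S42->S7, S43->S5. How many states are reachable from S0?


BFS from S0:
  layer 0: {S0}
  layer 1: {S8, S33}
  layer 2: {S23, S24, S35}
  layer 3: {S3, S6, S25, S28}
  layer 4: {S36}
  layer 5: {S20}
  layer 6: {S2}
  layer 7: {S13, S21}
  layer 8: {S5, S38, S43}
  layer 9: {S41}
Reachable set: {S0, S2, S3, S5, S6, S8, S13, S20, S21, S23, S24, S25, S28, S33, S35, S36, S38, S41, S43}
Count = 19

19


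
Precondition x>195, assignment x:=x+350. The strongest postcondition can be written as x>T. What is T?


Formula: sp(P, x:=E) = exists old_x. (x = E[old_x/x]) AND P[old_x/x] (old_x is the value of x before the assignment; eliminate old_x by solving x = E[old_x/x] for old_x)
Step 1: Precondition P: x>195, i.e. old_x > 195
Step 2: Assignment gives x = old_x + 350, so old_x = x - 350
Step 3: Substitute into P: x - 350 > 195
Step 4: Simplify: x > 195+350 = 545

545


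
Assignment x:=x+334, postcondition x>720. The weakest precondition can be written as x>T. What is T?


Formula: wp(x:=E, P) = P[E/x] (substitute E for x in postcondition)
Step 1: Postcondition: x>720
Step 2: Substitute x+334 for x: x+334>720
Step 3: Solve for x: x > 720-334 = 386

386


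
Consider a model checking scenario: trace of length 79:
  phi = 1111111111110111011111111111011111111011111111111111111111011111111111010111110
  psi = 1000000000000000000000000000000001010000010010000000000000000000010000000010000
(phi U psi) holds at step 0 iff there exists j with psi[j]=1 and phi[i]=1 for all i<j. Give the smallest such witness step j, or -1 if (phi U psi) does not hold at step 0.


(phi U psi) at 0: need smallest j with psi[j]=1 and phi[i]=1 for all i in [0,j).
Scan from step 0:
  step 0: psi=1 and phi held for [0,0) -> witness found
Witness step = 0

0


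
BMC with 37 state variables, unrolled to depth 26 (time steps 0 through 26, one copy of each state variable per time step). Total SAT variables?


BMC unrolls to depth k, creating one copy of each state var for steps 0..k.
Step count = 26 + 1 = 27 (steps 0 through 26)
Vars per step = 37
Total = 37 * 27 = 999

999
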